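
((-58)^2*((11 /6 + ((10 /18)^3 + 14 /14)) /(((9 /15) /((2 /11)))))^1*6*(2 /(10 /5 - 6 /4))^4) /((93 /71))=2678721443840 /745767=3591901.28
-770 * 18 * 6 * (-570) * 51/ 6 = 402910200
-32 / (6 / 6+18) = -32 / 19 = -1.68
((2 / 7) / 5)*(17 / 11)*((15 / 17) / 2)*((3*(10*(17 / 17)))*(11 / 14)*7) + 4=73 / 7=10.43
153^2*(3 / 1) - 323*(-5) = 71842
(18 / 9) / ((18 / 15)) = 5 / 3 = 1.67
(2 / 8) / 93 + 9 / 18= 187 / 372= 0.50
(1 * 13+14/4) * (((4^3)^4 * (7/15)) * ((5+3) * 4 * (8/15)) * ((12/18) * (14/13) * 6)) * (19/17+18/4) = 884325176311808/16575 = 53352951813.68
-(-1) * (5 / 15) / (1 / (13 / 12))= 13 / 36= 0.36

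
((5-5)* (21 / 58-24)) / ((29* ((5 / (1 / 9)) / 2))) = 0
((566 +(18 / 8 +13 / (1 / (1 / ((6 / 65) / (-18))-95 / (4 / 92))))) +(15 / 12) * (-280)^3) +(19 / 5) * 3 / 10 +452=-2746991861 / 100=-27469918.61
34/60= 0.57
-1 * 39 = -39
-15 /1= -15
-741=-741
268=268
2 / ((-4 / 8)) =-4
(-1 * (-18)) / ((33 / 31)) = 186 / 11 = 16.91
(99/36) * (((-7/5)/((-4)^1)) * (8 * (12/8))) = 11.55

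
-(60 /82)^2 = -900 /1681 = -0.54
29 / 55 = 0.53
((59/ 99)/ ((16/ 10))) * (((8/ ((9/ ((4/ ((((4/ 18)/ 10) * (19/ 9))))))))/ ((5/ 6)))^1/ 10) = 708/ 209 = 3.39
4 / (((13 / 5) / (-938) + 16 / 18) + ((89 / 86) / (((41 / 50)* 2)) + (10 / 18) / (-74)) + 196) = 11013602040 / 543823133003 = 0.02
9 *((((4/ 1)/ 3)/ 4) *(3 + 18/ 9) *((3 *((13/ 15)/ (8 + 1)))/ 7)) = 13/ 21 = 0.62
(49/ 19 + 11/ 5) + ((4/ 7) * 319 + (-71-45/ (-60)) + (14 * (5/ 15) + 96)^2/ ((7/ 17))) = 24727.42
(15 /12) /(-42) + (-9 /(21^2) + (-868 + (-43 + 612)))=-351683 /1176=-299.05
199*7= 1393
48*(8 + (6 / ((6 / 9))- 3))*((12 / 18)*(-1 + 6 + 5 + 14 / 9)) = 5176.89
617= 617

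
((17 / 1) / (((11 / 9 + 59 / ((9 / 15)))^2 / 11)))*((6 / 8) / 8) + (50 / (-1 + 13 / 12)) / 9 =5138158723 / 77070336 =66.67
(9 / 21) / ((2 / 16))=24 / 7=3.43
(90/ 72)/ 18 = 5/ 72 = 0.07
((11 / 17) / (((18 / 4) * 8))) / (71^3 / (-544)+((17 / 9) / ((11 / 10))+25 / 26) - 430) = -12584 / 759811057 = -0.00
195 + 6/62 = 6048/31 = 195.10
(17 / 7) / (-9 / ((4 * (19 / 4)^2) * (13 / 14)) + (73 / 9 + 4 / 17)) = 12206493 / 41410943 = 0.29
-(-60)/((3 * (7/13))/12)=3120/7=445.71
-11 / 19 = -0.58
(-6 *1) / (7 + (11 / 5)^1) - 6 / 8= -129 / 92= -1.40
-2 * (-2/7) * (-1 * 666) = -2664/7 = -380.57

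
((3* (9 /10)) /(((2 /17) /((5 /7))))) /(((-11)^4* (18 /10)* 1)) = 255 /409948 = 0.00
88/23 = 3.83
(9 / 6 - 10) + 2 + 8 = 3 / 2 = 1.50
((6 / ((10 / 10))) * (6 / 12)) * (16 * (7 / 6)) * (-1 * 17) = -952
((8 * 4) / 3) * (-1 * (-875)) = 28000 / 3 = 9333.33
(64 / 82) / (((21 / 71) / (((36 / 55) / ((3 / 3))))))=27264 / 15785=1.73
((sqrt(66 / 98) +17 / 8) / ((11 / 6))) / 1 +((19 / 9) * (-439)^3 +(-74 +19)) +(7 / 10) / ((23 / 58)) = -8133880828187 / 45540 +6 * sqrt(33) / 77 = -178609591.74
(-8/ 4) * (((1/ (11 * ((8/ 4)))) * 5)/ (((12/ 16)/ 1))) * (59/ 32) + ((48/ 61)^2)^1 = -489439/ 982344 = -0.50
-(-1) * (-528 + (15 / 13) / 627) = -1434571 / 2717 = -528.00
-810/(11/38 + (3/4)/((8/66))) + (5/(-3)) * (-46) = -285850/5907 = -48.39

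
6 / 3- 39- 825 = -862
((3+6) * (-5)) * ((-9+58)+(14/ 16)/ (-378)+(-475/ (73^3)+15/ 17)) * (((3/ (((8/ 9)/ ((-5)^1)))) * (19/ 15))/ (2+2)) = 40612736556555/ 3386003968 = 11994.30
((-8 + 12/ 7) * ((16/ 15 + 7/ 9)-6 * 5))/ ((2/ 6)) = 7964/ 15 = 530.93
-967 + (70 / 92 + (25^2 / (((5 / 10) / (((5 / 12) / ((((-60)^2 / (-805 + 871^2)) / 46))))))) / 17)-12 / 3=462481671 / 1564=295704.39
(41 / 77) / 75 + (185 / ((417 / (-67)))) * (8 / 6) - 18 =-138771553 / 2408175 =-57.63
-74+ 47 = -27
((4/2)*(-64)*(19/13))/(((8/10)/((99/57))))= -5280/13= -406.15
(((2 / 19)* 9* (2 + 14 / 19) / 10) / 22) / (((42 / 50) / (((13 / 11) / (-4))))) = -2535 / 611534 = -0.00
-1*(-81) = 81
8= 8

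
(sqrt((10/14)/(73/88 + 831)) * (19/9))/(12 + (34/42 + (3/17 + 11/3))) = 646 * sqrt(56364770)/1305539835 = 0.00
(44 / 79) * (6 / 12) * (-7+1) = -1.67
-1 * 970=-970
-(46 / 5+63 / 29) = -1649 / 145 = -11.37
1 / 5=0.20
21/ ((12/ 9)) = 15.75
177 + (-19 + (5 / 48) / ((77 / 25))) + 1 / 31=18110579 / 114576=158.07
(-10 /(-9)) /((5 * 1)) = 0.22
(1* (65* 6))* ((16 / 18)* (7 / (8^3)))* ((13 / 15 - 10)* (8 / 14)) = -1781 / 72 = -24.74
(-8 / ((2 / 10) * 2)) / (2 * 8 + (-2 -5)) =-20 / 9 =-2.22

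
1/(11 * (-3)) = -1/33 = -0.03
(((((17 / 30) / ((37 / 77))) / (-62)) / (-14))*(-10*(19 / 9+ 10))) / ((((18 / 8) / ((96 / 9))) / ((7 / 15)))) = -4565792 / 12542445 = -0.36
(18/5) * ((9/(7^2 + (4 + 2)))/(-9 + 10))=162/275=0.59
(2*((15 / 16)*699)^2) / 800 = 4397409 / 4096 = 1073.59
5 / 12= 0.42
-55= -55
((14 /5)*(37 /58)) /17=259 /2465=0.11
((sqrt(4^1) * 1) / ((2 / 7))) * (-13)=-91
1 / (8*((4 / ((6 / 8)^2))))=9 / 512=0.02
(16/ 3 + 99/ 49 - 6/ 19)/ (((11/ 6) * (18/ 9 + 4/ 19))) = 1787/ 1029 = 1.74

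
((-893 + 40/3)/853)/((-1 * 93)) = 2639/237987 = 0.01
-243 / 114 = -81 / 38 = -2.13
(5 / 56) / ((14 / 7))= 5 / 112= 0.04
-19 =-19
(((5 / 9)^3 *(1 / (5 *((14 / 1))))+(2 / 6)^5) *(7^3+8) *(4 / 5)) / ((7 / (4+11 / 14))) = 58357 / 46305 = 1.26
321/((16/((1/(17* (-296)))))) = -321/80512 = -0.00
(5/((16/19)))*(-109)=-10355/16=-647.19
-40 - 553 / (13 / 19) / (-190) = -4647 / 130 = -35.75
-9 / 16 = -0.56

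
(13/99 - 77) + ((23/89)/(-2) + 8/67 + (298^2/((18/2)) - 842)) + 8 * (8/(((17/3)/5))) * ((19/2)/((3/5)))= 65850106627/6690486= 9842.35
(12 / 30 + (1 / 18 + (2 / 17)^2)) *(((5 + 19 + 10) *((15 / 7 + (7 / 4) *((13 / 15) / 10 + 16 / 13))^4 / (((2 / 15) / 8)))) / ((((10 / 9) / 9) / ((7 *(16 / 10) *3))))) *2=42486823542839319868109489 / 208173988750000000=204092854.24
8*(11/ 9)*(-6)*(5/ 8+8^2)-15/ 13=-147907/ 39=-3792.49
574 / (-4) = -143.50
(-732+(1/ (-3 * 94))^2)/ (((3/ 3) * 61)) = -58211567/ 4850964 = -12.00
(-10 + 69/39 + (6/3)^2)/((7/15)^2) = -19.43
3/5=0.60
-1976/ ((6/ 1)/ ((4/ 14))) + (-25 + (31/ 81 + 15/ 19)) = -1270385/ 10773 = -117.92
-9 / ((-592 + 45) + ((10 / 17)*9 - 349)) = 153 / 15142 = 0.01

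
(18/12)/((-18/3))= -1/4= -0.25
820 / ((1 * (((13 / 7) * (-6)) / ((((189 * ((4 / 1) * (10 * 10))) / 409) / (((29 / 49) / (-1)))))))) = 3543876000 / 154193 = 22983.38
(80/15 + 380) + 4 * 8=1252/3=417.33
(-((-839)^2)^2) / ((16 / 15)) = -7432571613615 / 16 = -464535725850.94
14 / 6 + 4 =19 / 3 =6.33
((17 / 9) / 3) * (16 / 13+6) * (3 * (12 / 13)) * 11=138.68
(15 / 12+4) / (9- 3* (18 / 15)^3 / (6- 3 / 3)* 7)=4375 / 1452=3.01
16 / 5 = 3.20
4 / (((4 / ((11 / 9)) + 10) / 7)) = 154 / 73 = 2.11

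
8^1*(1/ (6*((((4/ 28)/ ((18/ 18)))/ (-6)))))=-56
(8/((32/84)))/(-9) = -7/3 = -2.33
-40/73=-0.55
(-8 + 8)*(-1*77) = 0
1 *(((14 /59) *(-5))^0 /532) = 0.00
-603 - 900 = -1503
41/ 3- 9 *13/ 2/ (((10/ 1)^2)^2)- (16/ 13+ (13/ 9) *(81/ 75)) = 8478637/ 780000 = 10.87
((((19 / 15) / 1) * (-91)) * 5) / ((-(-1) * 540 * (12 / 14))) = -12103 / 9720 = -1.25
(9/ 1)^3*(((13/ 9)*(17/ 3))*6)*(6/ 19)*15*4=12888720/ 19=678353.68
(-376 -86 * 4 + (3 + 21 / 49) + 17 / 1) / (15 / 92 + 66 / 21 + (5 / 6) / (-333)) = -450073476 / 2125261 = -211.77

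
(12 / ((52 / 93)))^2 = 77841 / 169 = 460.60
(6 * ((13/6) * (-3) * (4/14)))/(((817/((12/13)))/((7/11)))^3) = -508032/122667899775707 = -0.00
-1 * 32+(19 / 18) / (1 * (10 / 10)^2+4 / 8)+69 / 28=-21797 / 756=-28.83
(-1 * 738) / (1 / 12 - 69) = 8856 / 827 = 10.71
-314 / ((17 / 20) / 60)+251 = -372533 / 17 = -21913.71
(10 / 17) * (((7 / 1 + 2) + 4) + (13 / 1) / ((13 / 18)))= 310 / 17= 18.24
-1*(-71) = 71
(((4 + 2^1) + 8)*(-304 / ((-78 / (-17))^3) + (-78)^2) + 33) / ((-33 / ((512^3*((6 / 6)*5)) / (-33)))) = 3390271999128371200 / 64598391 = 52482297881.51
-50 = -50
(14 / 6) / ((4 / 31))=217 / 12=18.08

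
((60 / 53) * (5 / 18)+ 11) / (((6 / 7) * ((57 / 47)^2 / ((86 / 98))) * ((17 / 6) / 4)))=11.12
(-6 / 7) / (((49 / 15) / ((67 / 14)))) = -3015 / 2401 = -1.26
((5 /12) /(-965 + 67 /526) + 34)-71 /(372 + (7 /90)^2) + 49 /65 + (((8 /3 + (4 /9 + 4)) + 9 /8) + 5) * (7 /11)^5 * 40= 25881310173728369115949 /288164207775986775090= 89.81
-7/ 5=-1.40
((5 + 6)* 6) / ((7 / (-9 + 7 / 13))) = -7260 / 91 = -79.78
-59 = -59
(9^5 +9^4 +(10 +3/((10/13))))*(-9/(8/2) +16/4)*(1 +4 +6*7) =215902631/40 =5397565.78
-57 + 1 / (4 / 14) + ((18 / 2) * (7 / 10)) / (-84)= -2143 / 40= -53.58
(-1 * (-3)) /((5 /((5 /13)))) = 3 /13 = 0.23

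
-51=-51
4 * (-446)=-1784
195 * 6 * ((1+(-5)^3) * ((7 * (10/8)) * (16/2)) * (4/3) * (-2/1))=27081600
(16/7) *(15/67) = 240/469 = 0.51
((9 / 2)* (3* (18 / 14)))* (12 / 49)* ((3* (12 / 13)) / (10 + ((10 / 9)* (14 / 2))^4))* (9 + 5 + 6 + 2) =3788111448 / 53676572495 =0.07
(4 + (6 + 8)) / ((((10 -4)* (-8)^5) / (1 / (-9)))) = 0.00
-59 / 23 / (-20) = 59 / 460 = 0.13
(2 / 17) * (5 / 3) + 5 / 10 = 71 / 102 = 0.70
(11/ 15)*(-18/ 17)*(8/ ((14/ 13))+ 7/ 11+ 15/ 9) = -7.56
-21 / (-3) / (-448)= -1 / 64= -0.02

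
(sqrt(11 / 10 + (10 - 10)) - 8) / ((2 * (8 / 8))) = -4 + sqrt(110) / 20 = -3.48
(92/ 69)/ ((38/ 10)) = 20/ 57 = 0.35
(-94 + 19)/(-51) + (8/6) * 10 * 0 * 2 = 25/17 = 1.47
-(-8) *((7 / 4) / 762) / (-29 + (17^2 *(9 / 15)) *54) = 35 / 17782413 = 0.00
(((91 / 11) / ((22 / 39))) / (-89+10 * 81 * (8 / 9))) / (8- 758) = -1183 / 38175500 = -0.00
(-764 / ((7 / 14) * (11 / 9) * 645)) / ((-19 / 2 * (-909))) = -3056 / 13615305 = -0.00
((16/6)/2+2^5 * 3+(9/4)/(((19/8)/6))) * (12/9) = 23488/171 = 137.36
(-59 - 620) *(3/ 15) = -679/ 5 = -135.80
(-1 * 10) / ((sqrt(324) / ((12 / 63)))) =-20 / 189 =-0.11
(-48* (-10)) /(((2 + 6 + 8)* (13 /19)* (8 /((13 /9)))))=95 /12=7.92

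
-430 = -430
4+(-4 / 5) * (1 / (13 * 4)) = 259 / 65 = 3.98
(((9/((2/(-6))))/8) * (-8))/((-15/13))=-117/5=-23.40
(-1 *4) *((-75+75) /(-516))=0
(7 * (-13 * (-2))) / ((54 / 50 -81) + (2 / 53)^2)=-491575 / 215857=-2.28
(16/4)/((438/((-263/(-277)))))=526/60663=0.01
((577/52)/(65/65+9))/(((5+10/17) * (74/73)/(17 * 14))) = 85210783/1827800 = 46.62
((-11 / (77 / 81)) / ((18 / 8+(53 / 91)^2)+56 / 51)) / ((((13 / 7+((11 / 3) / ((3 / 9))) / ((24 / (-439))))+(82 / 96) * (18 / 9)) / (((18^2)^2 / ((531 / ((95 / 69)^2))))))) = 3200959495843200 / 537938112878683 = 5.95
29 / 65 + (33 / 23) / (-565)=74942 / 168935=0.44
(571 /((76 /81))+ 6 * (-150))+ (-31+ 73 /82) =-1001931 /3116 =-321.54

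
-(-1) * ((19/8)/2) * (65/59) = 1235/944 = 1.31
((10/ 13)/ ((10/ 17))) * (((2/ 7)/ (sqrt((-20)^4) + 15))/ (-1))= -34/ 37765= -0.00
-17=-17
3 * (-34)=-102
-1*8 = -8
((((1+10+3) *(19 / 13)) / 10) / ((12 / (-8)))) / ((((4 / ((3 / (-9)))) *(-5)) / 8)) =-532 / 2925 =-0.18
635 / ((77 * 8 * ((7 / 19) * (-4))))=-12065 / 17248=-0.70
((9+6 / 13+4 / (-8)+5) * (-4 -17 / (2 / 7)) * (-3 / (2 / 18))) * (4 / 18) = 138303 / 26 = 5319.35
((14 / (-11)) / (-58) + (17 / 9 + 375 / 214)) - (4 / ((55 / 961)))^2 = -824698547969 / 168958350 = -4881.08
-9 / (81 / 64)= -64 / 9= -7.11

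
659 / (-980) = -659 / 980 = -0.67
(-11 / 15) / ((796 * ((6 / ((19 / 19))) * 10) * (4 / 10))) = -11 / 286560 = -0.00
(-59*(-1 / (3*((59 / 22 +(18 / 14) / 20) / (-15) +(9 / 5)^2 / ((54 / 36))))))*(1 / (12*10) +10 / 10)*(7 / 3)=19239605 / 822006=23.41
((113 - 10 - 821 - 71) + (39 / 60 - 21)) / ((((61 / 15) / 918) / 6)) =-66868497 / 61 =-1096204.87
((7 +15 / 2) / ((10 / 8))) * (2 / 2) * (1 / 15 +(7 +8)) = 13108 / 75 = 174.77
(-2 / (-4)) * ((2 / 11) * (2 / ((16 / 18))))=9 / 44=0.20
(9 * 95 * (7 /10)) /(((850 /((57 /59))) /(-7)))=-477603 /100300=-4.76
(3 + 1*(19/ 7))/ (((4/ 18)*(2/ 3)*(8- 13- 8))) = -270/ 91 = -2.97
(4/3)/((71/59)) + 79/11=19423/2343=8.29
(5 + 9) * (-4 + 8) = 56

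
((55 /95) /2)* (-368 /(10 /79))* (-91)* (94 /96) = 85484399 /1140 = 74986.31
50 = 50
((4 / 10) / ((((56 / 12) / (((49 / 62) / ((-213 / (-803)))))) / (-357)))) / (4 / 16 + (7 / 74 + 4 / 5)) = -79.65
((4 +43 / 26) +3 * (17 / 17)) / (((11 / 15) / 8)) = 13500 / 143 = 94.41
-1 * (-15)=15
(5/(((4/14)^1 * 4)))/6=35/48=0.73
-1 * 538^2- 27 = -289471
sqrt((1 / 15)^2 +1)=sqrt(226) / 15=1.00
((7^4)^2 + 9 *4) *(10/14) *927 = 26720019495/7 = 3817145642.14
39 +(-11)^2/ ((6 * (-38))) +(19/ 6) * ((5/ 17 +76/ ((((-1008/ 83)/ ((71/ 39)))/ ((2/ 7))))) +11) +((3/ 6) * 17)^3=90402315683/ 133326648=678.05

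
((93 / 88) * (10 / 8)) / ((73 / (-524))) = -60915 / 6424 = -9.48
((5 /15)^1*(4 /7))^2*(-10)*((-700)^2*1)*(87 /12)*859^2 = -8559419600000 /9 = -951046622222.22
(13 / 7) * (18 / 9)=26 / 7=3.71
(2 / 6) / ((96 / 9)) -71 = -2271 / 32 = -70.97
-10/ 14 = -5/ 7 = -0.71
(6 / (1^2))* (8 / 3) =16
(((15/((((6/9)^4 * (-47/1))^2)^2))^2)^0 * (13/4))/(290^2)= 13/336400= 0.00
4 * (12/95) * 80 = 768/19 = 40.42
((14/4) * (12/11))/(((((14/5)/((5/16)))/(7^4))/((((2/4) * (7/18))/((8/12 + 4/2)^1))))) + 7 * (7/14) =439887/5632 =78.10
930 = 930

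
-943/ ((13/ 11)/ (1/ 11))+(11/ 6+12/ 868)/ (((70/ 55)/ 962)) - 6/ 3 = 156591649/ 118482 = 1321.65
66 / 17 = 3.88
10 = 10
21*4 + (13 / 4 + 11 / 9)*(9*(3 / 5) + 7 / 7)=5068 / 45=112.62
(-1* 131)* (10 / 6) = -655 / 3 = -218.33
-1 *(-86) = 86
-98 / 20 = -49 / 10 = -4.90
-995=-995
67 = 67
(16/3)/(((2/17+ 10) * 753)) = 68/97137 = 0.00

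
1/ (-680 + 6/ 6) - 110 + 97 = -8828/ 679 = -13.00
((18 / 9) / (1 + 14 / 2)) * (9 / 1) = 9 / 4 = 2.25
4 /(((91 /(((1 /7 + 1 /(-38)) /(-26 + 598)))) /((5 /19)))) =155 /65767702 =0.00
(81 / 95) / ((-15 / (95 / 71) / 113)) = -3051 / 355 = -8.59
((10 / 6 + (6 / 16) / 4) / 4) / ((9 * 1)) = 169 / 3456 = 0.05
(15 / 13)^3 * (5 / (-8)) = -16875 / 17576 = -0.96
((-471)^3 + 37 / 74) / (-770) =208974221 / 1540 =135697.55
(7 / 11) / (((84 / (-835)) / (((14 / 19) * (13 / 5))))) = -15197 / 1254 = -12.12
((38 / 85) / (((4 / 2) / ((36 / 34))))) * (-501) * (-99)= 16962858 / 1445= 11739.00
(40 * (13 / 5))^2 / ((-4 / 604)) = -1633216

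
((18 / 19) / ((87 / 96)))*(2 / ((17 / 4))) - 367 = -366.51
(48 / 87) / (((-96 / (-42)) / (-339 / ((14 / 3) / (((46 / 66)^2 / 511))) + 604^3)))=190741468479999 / 3586198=53187656.81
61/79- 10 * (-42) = 33241/79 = 420.77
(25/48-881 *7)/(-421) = 14.65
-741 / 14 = -52.93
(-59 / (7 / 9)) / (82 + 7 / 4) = -2124 / 2345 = -0.91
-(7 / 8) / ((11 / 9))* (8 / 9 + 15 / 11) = -1561 / 968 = -1.61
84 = 84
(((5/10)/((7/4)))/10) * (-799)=-799/35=-22.83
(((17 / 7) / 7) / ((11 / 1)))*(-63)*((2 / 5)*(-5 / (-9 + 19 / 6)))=-1836 / 2695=-0.68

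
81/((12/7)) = 189/4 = 47.25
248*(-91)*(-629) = 14195272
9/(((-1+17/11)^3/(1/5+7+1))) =54571/120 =454.76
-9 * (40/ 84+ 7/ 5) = -591/ 35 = -16.89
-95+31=-64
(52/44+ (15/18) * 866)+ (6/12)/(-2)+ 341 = 140395/132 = 1063.60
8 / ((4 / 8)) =16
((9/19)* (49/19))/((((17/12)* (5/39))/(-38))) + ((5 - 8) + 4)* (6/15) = -82426/323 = -255.19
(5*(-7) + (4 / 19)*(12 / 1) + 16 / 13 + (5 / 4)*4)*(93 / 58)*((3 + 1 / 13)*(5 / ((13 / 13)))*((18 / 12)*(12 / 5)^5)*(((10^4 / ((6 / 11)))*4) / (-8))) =66001055662080 / 93119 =708781834.66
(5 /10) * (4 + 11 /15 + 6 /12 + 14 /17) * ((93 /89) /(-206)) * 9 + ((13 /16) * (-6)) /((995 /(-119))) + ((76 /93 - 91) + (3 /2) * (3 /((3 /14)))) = -792992605097 /11536449492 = -68.74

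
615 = 615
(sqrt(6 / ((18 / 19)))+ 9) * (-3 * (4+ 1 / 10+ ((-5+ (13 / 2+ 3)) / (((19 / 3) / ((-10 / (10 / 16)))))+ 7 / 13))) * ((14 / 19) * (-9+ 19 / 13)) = -307891206 / 305045 - 11403378 * sqrt(57) / 305045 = -1291.56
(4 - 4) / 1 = 0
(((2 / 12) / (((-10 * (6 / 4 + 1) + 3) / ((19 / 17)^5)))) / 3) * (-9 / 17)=2476099 / 1062053036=0.00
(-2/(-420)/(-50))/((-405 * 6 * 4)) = 1/102060000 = 0.00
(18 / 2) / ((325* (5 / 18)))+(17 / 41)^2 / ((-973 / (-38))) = 282815056 / 2657871125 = 0.11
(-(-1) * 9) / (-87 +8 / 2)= -9 / 83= -0.11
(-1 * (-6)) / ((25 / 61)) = 366 / 25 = 14.64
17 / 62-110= -6803 / 62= -109.73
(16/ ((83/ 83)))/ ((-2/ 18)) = -144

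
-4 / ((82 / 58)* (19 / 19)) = -116 / 41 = -2.83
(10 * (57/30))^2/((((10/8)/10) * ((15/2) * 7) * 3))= 5776/315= 18.34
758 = 758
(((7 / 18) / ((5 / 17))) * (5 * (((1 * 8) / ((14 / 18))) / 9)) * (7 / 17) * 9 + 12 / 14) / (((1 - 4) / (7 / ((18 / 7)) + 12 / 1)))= -26765 / 189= -141.61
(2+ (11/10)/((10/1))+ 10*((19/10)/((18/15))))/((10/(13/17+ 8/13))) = 328363/132600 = 2.48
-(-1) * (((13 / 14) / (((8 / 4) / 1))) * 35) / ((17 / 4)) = 65 / 17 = 3.82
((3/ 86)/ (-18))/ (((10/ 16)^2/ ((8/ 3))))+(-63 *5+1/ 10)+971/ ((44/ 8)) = -29451581/ 212850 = -138.37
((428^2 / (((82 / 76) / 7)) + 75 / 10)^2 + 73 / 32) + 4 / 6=227937123719923939 / 161376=1412459868381.44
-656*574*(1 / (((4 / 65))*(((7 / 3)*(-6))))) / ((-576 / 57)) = -2076035 / 48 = -43250.73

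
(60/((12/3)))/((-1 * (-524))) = 15/524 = 0.03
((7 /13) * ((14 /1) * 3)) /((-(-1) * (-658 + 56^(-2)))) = -307328 /8941777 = -0.03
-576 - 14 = -590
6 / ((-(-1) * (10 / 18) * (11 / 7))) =6.87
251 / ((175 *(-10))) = -251 / 1750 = -0.14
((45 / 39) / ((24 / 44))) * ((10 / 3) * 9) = 825 / 13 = 63.46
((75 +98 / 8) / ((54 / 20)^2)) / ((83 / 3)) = 8725 / 20169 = 0.43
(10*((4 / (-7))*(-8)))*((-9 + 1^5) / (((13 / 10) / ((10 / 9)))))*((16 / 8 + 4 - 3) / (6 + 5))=-256000 / 3003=-85.25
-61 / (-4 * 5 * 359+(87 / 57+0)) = 1159 / 136391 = 0.01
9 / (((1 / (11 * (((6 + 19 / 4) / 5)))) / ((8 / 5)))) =8514 / 25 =340.56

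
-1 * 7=-7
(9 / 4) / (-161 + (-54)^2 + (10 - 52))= 9 / 10852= 0.00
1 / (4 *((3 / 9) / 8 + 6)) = 6 / 145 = 0.04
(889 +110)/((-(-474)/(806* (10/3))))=447330/79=5662.41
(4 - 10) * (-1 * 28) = 168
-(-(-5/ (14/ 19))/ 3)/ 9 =-0.25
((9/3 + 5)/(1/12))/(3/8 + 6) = 256/17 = 15.06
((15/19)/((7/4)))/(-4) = -15/133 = -0.11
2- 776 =-774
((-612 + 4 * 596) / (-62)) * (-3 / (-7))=-2658 / 217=-12.25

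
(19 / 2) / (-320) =-19 / 640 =-0.03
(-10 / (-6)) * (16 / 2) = 40 / 3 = 13.33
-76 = -76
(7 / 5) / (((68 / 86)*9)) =301 / 1530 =0.20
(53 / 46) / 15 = 53 / 690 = 0.08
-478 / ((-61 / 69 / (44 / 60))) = 120934 / 305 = 396.50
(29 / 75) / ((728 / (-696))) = -841 / 2275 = -0.37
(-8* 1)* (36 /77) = -288 /77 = -3.74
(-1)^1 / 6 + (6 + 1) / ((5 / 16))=667 / 30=22.23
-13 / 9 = -1.44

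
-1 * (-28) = 28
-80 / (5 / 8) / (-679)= 128 / 679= 0.19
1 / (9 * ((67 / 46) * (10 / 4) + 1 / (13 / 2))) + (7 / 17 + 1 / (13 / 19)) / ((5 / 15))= 3000074 / 531063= 5.65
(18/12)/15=1/10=0.10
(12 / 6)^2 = 4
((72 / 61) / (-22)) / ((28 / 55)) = -0.11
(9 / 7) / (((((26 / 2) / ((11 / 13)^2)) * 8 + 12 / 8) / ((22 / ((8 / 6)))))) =35937 / 248605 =0.14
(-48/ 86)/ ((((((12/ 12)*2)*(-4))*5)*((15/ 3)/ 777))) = 2331/ 1075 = 2.17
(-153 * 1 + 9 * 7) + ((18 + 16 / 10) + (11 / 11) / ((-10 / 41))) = -149 / 2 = -74.50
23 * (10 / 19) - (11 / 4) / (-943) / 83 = 72007689 / 5948444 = 12.11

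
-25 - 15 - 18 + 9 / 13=-745 / 13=-57.31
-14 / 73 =-0.19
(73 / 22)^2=11.01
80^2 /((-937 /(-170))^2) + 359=500150871 /877969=569.67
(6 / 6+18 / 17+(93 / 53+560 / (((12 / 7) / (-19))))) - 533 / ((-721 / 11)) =-12072663263 / 1948863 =-6194.72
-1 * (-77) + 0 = 77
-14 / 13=-1.08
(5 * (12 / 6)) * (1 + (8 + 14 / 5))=118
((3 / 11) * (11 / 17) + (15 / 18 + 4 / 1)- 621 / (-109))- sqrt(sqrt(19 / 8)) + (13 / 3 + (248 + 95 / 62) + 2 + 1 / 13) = 597368890 / 2240277- 38^(1 / 4) / 2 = 265.41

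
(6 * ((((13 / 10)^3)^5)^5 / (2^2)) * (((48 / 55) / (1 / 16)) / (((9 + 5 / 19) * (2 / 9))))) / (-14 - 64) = -13865177566821570977838701180306112250672934528145901887804254559244545573377623290057 / 302500000000000000000000000000000000000000000000000000000000000000000000000000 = -45835297.74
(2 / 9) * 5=10 / 9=1.11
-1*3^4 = -81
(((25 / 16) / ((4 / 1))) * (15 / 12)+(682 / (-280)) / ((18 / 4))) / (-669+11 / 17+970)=-72641 / 413521920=-0.00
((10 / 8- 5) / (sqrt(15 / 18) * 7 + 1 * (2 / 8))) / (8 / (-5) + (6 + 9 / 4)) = 900 / 260281- 600 * sqrt(30) / 37183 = -0.08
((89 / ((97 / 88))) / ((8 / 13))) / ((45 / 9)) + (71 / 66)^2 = 57883697 / 2112660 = 27.40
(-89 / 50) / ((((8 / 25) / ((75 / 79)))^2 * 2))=-12515625 / 1597696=-7.83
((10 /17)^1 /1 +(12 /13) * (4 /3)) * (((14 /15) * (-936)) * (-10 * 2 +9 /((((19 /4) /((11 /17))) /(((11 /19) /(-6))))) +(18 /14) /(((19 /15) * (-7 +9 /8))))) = 790540795584 /24517315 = 32244.18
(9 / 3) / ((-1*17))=-3 / 17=-0.18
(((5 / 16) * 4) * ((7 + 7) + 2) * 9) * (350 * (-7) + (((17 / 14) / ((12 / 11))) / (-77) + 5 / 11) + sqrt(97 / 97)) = -475118565 / 1078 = -440740.78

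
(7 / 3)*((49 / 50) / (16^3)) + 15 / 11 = 9219773 / 6758400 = 1.36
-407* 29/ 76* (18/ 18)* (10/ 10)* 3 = -35409/ 76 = -465.91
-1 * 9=-9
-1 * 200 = -200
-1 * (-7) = 7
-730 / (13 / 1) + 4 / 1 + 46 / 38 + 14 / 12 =-73769 / 1482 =-49.78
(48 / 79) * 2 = 96 / 79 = 1.22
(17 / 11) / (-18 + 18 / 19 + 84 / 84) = -323 / 3355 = -0.10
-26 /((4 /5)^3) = -1625 /32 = -50.78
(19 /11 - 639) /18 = -3505 /99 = -35.40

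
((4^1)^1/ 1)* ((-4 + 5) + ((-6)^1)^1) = -20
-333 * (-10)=3330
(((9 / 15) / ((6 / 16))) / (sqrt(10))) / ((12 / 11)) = 11 * sqrt(10) / 75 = 0.46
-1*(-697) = 697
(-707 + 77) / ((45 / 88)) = -1232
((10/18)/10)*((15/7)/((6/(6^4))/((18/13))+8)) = 3240/217819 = 0.01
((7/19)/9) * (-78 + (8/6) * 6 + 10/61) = -9940/3477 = -2.86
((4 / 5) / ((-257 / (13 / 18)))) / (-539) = 26 / 6233535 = 0.00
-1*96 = -96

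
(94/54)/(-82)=-47/2214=-0.02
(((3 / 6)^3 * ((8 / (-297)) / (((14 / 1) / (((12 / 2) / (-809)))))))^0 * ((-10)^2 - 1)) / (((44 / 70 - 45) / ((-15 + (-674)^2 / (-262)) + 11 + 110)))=738918180 / 203443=3632.06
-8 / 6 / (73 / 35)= -140 / 219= -0.64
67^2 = 4489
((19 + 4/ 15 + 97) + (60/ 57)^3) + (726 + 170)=104267056/ 102885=1013.43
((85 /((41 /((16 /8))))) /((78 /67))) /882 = 5695 /1410318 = 0.00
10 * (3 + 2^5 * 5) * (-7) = -11410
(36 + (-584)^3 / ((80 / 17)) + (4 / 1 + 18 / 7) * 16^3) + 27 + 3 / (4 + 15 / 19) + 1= -19245621123 / 455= -42298068.40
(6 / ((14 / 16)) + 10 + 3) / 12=139 / 84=1.65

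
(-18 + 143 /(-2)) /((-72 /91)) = 16289 /144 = 113.12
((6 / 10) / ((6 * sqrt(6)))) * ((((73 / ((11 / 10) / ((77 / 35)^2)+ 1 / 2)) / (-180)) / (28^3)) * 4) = -803 * sqrt(6) / 474163200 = -0.00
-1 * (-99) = 99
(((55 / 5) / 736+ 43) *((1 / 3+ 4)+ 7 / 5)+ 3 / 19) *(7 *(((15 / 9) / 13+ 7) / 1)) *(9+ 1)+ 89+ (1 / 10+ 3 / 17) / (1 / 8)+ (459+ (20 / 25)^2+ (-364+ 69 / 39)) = 3573077851489 / 28973100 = 123323.97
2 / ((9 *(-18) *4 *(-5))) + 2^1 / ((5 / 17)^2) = 187277 / 8100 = 23.12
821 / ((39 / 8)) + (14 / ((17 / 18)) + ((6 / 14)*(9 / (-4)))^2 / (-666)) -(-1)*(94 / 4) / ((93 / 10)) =221499884231 / 1192402848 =185.76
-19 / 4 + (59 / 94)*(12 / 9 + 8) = 625 / 564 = 1.11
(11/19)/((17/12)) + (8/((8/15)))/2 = 5109/646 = 7.91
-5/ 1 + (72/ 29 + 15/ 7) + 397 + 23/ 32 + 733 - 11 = 1119.34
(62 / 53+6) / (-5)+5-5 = -76 / 53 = -1.43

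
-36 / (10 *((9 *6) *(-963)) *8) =1 / 115560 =0.00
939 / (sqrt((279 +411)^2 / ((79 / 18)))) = 2.85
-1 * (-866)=866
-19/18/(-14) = 19/252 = 0.08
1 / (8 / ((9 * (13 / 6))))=39 / 16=2.44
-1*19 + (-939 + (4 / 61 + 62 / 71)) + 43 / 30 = -124164727 / 129930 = -955.63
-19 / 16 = -1.19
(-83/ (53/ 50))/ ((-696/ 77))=8.66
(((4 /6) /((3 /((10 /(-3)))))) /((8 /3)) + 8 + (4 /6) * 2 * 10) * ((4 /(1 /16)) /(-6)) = -6064 /27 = -224.59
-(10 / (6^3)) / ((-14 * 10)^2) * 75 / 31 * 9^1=-5 / 97216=-0.00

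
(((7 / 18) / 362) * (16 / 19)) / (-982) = -14 / 15196941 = -0.00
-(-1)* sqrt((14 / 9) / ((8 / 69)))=sqrt(483) / 6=3.66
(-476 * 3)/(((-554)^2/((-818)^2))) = -238877268/76729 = -3113.26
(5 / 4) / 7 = 5 / 28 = 0.18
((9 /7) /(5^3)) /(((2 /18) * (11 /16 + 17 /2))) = 432 /42875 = 0.01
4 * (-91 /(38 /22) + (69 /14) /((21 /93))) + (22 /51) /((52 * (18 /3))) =-914245543 /7407036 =-123.43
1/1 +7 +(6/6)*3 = 11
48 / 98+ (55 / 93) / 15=0.53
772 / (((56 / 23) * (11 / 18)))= 39951 / 77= 518.84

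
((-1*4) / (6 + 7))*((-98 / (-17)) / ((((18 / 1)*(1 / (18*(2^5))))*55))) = -12544 / 12155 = -1.03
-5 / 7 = -0.71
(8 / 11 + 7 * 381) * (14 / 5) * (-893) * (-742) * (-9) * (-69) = 33809528134116 / 11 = 3073593466737.82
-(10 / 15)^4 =-16 / 81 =-0.20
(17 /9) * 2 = 34 /9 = 3.78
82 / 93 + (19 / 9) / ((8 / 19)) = 13159 / 2232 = 5.90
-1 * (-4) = 4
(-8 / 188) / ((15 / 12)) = -8 / 235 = -0.03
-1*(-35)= 35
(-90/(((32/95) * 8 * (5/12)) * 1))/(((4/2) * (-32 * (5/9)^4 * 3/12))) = 3365793/64000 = 52.59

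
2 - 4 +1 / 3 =-5 / 3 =-1.67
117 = 117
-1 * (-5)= 5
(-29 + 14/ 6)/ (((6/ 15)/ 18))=-1200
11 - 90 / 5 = -7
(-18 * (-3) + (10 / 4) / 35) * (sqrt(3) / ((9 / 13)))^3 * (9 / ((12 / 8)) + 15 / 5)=7620.70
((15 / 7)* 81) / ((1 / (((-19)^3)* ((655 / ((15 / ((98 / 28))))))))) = -363904245 / 2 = -181952122.50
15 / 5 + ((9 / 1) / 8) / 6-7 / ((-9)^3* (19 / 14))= 707969 / 221616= 3.19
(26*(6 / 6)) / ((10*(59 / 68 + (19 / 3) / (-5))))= -2652 / 407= -6.52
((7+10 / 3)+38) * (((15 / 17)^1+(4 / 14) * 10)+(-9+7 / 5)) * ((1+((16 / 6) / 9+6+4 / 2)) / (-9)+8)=-112775809 / 86751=-1299.99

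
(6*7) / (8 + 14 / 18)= 378 / 79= 4.78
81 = 81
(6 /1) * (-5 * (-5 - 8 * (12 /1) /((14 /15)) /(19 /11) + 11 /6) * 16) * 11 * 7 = 44041360 /19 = 2317966.32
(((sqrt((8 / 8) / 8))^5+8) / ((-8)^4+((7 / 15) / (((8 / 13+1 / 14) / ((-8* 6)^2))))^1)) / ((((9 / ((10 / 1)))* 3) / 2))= 3125* sqrt(2) / 6114410496+3125 / 2985552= 0.00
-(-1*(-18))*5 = -90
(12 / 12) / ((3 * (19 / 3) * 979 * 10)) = 1 / 186010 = 0.00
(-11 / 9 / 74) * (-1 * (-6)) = -11 / 111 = -0.10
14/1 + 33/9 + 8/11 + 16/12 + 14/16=1813/88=20.60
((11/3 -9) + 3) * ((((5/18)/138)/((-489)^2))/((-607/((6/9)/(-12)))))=-35/19469363814792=-0.00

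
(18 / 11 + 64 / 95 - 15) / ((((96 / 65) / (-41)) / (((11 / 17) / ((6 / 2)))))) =7068113 / 93024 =75.98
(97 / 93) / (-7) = -97 / 651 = -0.15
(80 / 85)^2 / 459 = 256 / 132651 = 0.00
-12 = -12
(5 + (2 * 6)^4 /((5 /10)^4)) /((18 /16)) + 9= 2654329 /9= 294925.44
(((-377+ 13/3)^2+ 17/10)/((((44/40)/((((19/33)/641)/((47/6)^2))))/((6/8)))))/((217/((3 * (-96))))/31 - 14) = -68396678496/692010953711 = -0.10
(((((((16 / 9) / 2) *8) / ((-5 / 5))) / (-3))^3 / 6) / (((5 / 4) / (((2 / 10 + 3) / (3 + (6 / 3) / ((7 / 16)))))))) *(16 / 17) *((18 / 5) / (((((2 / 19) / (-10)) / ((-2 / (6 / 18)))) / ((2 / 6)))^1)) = 71403831296 / 147786525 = 483.16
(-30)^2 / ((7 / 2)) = 1800 / 7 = 257.14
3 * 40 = 120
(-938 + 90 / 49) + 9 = -45431 / 49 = -927.16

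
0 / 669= 0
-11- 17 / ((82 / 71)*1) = -2109 / 82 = -25.72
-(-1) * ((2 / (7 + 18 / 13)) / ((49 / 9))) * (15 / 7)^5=177693750 / 89766187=1.98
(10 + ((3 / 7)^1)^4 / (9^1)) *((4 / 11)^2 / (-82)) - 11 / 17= -134291555 / 202493137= -0.66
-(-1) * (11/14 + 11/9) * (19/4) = 4807/504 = 9.54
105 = 105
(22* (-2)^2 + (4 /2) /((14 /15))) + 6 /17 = 10769 /119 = 90.50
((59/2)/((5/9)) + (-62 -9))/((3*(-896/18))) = 0.12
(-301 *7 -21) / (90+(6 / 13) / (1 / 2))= -13832 / 591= -23.40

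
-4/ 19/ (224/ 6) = -3/ 532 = -0.01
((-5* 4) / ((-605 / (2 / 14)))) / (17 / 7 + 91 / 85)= 170 / 125961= 0.00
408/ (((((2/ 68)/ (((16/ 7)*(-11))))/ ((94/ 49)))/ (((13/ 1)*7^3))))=-2983478784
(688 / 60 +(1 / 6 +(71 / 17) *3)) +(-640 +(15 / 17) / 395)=-1459529 / 2370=-615.84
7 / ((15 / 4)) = 28 / 15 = 1.87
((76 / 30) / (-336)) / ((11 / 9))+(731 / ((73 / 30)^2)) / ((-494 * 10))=-126325597 / 4054090040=-0.03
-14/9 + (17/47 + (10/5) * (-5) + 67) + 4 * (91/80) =510613/8460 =60.36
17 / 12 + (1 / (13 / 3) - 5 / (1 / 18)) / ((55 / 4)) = -43861 / 8580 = -5.11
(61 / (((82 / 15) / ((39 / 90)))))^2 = 628849 / 26896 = 23.38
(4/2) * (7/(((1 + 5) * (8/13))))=91/24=3.79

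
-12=-12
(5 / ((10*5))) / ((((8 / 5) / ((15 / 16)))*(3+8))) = 15 / 2816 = 0.01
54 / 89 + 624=55590 / 89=624.61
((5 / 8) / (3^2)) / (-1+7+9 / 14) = 35 / 3348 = 0.01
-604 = -604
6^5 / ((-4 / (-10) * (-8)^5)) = -1215 / 2048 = -0.59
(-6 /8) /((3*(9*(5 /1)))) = -1 /180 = -0.01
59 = 59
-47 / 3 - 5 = -62 / 3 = -20.67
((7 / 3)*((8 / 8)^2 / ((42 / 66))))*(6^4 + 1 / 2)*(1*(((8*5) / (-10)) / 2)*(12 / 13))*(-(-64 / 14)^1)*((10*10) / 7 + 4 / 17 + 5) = -8481142912 / 10829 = -783188.01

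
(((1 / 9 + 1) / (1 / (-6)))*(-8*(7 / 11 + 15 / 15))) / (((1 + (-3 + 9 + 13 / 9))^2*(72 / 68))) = 4590 / 3971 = 1.16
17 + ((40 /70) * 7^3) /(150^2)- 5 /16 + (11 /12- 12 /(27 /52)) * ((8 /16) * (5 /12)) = 6519079 /540000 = 12.07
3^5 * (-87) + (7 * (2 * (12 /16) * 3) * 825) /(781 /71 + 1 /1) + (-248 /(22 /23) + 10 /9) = -15232961 /792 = -19233.54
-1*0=0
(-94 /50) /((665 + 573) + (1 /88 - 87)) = -4136 /2532225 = -0.00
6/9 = 2/3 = 0.67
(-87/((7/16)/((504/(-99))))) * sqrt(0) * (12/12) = 0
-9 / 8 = -1.12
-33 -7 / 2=-73 / 2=-36.50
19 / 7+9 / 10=3.61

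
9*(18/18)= 9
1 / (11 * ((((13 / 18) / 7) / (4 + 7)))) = 9.69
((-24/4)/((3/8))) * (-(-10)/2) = -80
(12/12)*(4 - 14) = -10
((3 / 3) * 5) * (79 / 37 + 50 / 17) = 15965 / 629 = 25.38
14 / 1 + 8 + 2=24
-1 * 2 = -2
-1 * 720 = -720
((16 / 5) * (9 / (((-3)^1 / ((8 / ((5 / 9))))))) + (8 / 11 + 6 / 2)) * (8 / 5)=-295928 / 1375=-215.22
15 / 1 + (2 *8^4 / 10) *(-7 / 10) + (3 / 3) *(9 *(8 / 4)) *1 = -13511 / 25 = -540.44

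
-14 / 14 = -1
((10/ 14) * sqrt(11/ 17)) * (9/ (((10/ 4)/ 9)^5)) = 17006112 * sqrt(187)/ 74375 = 3126.79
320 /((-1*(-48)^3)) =5 /1728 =0.00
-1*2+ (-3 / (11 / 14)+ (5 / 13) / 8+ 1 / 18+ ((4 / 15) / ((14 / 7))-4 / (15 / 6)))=-369689 / 51480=-7.18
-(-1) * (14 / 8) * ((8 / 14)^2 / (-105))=-4 / 735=-0.01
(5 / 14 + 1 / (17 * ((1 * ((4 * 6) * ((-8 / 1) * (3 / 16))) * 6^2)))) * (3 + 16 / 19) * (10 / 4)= 20101645 / 5860512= 3.43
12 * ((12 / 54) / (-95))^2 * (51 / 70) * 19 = 136 / 149625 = 0.00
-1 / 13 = -0.08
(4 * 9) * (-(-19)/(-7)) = -684/7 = -97.71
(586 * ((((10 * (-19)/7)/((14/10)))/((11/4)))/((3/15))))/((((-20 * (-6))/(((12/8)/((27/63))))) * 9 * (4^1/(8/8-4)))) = 139175/2772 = 50.21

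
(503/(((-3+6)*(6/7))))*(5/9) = 17605/162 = 108.67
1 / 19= 0.05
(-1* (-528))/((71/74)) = 39072/71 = 550.31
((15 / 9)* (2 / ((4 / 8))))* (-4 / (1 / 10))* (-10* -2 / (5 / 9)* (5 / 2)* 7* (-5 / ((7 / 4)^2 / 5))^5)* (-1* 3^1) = -737280000000000000 / 40353607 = -18270485709.00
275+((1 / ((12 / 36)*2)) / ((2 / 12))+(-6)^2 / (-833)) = 236536 / 833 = 283.96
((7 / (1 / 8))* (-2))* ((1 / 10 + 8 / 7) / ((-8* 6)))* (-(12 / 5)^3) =-25056 / 625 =-40.09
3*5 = 15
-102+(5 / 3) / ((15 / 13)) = -905 / 9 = -100.56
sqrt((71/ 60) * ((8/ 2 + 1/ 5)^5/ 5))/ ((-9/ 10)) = -49 * sqrt(2485)/ 125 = -19.54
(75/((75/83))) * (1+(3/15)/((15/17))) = 7636/75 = 101.81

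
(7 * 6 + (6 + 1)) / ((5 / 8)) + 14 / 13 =5166 / 65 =79.48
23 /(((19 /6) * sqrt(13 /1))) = 138 * sqrt(13) /247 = 2.01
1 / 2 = 0.50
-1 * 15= -15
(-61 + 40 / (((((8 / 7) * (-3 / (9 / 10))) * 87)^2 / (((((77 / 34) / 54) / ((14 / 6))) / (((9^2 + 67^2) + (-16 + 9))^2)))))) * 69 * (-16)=2405614368911482643 / 35721287255160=67344.00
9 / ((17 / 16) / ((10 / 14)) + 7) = 720 / 679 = 1.06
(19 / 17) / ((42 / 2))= 19 / 357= 0.05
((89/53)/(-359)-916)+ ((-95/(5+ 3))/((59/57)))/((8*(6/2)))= -65845571831/71845952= -916.48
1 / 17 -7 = -118 / 17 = -6.94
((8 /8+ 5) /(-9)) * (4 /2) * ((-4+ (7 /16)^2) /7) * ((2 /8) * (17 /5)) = 1105 /1792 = 0.62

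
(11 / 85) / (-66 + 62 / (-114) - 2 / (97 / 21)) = -0.00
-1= -1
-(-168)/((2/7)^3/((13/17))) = 93639/17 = 5508.18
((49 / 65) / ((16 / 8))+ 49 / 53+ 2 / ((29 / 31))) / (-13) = -0.26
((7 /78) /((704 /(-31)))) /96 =-217 /5271552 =-0.00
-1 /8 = -0.12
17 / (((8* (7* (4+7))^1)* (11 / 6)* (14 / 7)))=51 / 6776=0.01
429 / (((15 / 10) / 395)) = 112970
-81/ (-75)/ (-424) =-27/ 10600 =-0.00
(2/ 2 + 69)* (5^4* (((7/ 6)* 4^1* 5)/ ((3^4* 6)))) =2100.48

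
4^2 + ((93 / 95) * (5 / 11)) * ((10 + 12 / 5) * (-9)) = -35174 / 1045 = -33.66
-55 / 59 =-0.93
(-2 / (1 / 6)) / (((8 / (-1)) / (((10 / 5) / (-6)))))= -1 / 2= -0.50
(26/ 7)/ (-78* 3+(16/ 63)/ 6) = -0.02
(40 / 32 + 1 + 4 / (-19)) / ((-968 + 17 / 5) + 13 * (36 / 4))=-775 / 322088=-0.00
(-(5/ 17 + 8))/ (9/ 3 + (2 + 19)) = -47/ 136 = -0.35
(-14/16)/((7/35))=-35/8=-4.38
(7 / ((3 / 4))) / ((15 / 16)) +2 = 538 / 45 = 11.96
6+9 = 15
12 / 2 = 6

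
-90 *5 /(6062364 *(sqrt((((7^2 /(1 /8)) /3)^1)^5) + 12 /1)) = 5 /213817040149944- 48020 *sqrt(6) /309271075931169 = -0.00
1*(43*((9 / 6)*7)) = 903 / 2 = 451.50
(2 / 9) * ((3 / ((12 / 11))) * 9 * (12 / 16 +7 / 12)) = 22 / 3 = 7.33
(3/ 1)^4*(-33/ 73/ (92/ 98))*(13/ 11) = -154791/ 3358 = -46.10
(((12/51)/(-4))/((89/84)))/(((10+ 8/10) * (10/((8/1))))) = -56/13617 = -0.00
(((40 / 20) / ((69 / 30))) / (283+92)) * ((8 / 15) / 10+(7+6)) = 3916 / 129375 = 0.03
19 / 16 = 1.19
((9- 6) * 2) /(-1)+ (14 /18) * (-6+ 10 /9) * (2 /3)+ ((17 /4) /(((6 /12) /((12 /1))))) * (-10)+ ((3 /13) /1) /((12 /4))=-1028.46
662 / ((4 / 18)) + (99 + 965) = 4043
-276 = -276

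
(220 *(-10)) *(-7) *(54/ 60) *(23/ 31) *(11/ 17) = 6653.85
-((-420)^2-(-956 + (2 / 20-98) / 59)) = -104641019 / 590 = -177357.66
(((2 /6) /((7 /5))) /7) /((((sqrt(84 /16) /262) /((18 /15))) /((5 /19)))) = 5240* sqrt(21) /19551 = 1.23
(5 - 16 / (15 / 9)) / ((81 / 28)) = -644 / 405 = -1.59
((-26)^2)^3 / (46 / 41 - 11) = -12665546816 / 405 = -31272955.10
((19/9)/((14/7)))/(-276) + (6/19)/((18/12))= 19511/94392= 0.21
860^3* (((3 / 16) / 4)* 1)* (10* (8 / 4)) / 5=119260500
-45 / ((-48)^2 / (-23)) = 115 / 256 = 0.45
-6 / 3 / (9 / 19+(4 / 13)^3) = -83486 / 20989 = -3.98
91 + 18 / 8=373 / 4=93.25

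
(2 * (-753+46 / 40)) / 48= -15037 / 480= -31.33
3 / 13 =0.23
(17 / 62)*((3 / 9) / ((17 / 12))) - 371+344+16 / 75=-62129 / 2325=-26.72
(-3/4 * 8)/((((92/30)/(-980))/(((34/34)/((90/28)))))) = 596.52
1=1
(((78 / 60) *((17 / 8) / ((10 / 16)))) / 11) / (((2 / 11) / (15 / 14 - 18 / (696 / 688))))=-1500369 / 40600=-36.95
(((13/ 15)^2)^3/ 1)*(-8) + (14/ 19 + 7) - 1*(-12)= 3537809407/ 216421875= 16.35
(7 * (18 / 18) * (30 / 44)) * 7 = 735 / 22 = 33.41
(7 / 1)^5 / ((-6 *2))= -16807 / 12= -1400.58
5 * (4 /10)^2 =4 /5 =0.80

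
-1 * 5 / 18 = -5 / 18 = -0.28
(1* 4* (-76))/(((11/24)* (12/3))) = -1824/11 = -165.82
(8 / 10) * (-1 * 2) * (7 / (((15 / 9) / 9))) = -1512 / 25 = -60.48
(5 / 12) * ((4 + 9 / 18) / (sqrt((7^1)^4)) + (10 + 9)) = 9355 / 1176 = 7.95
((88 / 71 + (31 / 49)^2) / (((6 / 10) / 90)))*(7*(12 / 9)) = 55903800 / 24353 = 2295.56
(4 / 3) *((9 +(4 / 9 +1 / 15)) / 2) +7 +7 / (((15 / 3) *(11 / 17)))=23024 / 1485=15.50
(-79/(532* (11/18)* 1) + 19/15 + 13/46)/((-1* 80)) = -329663/20189400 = -0.02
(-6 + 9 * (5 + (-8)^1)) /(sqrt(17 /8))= -66 * sqrt(34) /17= -22.64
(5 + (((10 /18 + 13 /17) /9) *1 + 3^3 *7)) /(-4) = -48.54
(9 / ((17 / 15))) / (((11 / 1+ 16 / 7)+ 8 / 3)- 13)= 2835 / 1054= 2.69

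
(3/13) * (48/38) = 72/247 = 0.29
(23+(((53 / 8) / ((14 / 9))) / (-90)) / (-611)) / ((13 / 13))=23.00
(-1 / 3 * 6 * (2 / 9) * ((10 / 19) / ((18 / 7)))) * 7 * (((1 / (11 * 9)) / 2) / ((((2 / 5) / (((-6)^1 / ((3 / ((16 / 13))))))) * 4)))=9800 / 1980693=0.00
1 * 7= 7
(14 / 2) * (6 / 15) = 14 / 5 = 2.80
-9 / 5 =-1.80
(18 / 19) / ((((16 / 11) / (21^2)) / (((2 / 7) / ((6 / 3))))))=6237 / 152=41.03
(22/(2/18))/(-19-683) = -11/39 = -0.28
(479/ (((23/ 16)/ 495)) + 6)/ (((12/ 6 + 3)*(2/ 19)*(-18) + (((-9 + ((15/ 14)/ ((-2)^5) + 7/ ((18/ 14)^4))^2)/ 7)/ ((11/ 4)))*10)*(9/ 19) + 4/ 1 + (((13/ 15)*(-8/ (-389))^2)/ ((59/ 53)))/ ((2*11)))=-564883963249487776346120739840/ 3867603036879564903206873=-146055.31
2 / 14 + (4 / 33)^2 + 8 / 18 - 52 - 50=-772957 / 7623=-101.40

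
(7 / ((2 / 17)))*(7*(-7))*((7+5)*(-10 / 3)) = 116620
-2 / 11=-0.18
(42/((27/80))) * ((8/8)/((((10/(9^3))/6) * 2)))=27216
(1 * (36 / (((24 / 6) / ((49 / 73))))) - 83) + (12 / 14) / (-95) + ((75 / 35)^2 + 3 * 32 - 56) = -11001881 / 339815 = -32.38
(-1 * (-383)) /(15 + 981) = 383 /996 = 0.38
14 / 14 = 1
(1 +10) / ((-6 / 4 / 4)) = -29.33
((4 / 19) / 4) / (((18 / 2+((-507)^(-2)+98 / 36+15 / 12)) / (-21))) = -2399124 / 28157981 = -0.09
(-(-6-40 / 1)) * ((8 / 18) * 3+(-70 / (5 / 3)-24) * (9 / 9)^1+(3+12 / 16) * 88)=36616 / 3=12205.33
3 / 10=0.30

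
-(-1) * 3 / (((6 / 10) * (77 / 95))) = 475 / 77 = 6.17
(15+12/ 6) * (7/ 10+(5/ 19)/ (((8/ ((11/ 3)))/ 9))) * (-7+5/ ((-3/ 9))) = -253759/ 380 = -667.79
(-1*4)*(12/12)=-4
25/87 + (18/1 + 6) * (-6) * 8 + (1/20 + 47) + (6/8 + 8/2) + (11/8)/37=-141619967/128760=-1099.88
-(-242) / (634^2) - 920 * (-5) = 924498921 / 200978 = 4600.00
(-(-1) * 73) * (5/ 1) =365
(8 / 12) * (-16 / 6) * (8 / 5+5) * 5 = -176 / 3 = -58.67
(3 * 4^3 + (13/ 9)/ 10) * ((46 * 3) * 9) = 1193217/ 5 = 238643.40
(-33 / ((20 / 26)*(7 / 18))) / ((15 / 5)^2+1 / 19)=-73359 / 6020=-12.19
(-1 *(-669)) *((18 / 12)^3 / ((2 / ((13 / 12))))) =78273 / 64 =1223.02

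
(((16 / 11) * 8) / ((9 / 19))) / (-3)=-2432 / 297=-8.19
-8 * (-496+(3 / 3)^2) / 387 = 440 / 43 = 10.23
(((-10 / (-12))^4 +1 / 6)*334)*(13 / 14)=1825811 / 9072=201.26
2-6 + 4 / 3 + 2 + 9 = 25 / 3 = 8.33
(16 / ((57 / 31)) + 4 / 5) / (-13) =-2708 / 3705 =-0.73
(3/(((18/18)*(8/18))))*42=567/2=283.50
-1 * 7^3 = -343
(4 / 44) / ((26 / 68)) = 34 / 143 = 0.24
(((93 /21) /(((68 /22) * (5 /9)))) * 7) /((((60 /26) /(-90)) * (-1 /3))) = 359073 /170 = 2112.19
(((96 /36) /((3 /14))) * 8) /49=128 /63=2.03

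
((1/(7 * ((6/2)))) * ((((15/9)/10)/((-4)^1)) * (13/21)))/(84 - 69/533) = -6929/473136552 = -0.00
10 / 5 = 2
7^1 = 7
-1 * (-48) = 48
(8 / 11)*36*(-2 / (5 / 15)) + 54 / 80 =-68823 / 440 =-156.42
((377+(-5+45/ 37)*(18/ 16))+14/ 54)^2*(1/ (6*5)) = 555410977081/ 119760120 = 4637.70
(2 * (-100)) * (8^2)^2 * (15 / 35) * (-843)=2071756800 / 7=295965257.14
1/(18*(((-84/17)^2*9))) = 289/1143072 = 0.00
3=3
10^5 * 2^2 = 400000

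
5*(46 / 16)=115 / 8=14.38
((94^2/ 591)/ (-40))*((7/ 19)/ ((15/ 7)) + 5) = -1628033/ 842175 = -1.93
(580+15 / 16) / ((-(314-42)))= -9295 / 4352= -2.14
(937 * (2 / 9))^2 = 3511876 / 81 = 43356.49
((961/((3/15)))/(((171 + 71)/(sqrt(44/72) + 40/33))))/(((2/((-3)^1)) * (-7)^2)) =-48050/65219-4805 * sqrt(22)/47432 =-1.21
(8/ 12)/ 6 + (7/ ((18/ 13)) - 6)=-5/ 6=-0.83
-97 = -97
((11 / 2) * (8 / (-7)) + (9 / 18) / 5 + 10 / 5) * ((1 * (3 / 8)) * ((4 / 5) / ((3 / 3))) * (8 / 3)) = -586 / 175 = -3.35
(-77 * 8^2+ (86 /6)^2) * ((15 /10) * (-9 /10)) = 127509 /20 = 6375.45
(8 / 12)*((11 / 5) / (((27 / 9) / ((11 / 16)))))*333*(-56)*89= -2789171 / 5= -557834.20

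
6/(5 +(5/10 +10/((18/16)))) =108/259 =0.42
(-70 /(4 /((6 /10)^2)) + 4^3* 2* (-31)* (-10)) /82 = 396737 /820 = 483.83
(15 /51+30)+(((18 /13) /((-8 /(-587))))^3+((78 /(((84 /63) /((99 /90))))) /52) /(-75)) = 313338172107307 /298792000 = 1048683.27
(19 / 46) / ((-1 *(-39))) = 19 / 1794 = 0.01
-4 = -4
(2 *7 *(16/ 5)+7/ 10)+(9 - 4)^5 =6341/ 2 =3170.50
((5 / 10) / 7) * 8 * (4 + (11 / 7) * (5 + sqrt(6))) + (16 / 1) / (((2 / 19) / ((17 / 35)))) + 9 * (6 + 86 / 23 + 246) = 44 * sqrt(6) / 49 + 13424014 / 5635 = 2384.46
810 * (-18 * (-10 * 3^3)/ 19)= 3936600/ 19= 207189.47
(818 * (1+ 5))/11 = 4908/11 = 446.18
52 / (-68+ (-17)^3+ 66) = -52 / 4915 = -0.01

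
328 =328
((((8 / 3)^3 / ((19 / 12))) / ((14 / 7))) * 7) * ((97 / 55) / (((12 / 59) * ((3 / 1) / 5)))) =10255616 / 16929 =605.80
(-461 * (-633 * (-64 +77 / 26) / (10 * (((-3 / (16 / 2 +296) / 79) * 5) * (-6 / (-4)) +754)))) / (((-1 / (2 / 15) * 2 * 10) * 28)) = 0.56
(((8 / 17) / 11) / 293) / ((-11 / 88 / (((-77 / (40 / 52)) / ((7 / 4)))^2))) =-475904 / 124525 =-3.82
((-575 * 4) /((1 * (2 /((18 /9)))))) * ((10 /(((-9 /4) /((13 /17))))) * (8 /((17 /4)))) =38272000 /2601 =14714.34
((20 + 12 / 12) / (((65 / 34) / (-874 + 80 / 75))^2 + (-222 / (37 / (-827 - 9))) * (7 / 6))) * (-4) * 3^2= -149838805682496 / 1159863348641057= -0.13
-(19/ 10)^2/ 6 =-361/ 600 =-0.60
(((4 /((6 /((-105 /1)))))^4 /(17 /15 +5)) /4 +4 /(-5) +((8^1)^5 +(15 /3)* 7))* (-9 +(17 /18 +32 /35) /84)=-9080854.54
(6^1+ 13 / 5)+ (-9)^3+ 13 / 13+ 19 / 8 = -28681 / 40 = -717.02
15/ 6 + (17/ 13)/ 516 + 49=345479/ 6708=51.50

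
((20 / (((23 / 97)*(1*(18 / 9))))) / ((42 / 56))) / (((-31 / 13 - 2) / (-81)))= 453960 / 437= 1038.81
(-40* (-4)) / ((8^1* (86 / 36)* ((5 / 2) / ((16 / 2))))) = 1152 / 43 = 26.79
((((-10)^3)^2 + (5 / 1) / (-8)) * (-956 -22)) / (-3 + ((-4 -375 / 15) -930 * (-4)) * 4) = -3911997555 / 59044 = -66255.63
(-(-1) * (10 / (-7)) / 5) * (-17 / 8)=0.61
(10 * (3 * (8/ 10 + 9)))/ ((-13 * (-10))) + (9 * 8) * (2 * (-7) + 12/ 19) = -1185927/ 1235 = -960.26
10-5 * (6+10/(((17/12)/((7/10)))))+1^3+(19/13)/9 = -86608/1989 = -43.54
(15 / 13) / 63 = 5 / 273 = 0.02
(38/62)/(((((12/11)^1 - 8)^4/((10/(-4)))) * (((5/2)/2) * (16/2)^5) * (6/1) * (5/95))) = -0.00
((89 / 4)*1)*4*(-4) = -356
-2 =-2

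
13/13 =1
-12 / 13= -0.92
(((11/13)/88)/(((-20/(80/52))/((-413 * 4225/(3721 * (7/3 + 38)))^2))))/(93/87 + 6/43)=-0.08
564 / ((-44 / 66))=-846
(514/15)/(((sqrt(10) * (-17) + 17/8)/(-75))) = 20560/10863 + 164480 * sqrt(10)/10863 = 49.77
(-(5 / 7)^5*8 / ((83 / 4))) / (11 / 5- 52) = 500000 / 347350269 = 0.00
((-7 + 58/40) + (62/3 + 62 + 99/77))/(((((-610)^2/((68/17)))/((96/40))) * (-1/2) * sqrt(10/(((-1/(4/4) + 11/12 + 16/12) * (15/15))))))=-32929 * sqrt(2)/32558750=-0.00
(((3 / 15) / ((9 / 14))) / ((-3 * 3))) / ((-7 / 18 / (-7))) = -28 / 45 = -0.62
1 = 1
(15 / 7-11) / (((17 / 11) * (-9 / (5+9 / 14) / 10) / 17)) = 269390 / 441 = 610.86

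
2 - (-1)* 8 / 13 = 34 / 13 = 2.62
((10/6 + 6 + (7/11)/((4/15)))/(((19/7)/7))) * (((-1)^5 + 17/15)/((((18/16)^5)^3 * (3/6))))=1.18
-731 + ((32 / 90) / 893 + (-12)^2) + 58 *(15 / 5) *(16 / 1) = 88286461 / 40185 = 2197.00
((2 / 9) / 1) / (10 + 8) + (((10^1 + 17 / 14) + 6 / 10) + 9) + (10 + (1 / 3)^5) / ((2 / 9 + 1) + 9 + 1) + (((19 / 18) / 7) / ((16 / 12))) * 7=51562643 / 2290680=22.51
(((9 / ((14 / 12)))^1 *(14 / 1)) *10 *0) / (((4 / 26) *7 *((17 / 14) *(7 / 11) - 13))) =0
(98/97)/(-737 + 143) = -49/28809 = -0.00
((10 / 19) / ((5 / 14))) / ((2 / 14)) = 196 / 19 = 10.32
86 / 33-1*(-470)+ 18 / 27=5206 / 11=473.27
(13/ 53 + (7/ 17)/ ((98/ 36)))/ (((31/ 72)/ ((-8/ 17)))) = -0.43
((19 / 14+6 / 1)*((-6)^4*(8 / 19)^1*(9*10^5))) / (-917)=-480556800000 / 121961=-3940249.75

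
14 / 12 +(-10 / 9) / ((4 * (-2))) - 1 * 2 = -25 / 36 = -0.69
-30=-30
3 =3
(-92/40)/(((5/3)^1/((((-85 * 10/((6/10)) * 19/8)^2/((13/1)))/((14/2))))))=-1499729375/8736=-171672.32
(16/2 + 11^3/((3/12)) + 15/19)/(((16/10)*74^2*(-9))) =-506615/7491168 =-0.07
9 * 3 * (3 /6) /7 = 1.93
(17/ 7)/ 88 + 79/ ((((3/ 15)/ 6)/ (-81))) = -118253503/ 616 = -191969.97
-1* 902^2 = -813604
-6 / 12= -1 / 2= -0.50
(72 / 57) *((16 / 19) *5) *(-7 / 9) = -4480 / 1083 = -4.14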